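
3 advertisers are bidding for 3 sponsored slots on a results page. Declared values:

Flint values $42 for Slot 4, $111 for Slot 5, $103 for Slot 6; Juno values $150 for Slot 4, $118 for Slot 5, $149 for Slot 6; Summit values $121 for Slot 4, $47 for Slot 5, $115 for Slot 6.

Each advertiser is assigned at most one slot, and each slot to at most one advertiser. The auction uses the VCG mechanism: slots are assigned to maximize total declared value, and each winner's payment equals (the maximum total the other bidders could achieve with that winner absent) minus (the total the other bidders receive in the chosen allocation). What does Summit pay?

Summit pays $1.

Efficient allocation: Flint→Slot 5 ($111), Juno→Slot 6 ($149), Summit→Slot 4 ($121); total welfare W = $381.
Summit receives Slot 4 at value $121, so the others get W − 121 = $260.
Without Summit: best allocation of the remaining 2 bidders over all 3 slots is Flint→Slot 5 ($111), Juno→Slot 4 ($150), total $261.
VCG payment = (others' best without Summit) − (others' welfare with Summit) = 261 − 260 = $1.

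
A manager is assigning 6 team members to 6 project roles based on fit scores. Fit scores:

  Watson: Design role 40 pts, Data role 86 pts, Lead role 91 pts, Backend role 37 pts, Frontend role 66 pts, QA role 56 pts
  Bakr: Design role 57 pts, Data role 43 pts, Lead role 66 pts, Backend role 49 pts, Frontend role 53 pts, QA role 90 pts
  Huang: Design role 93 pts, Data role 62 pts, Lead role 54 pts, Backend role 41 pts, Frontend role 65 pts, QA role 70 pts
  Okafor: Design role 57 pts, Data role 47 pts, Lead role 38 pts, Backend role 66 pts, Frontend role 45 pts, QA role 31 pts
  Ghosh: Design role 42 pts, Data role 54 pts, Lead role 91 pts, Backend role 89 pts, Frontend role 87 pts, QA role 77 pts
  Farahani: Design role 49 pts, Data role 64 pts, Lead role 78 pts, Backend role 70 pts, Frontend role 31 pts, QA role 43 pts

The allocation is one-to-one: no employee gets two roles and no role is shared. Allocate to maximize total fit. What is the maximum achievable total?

Max total: 500 pts

Optimal: Watson→Data role (86 pts), Bakr→QA role (90 pts), Huang→Design role (93 pts), Okafor→Backend role (66 pts), Ghosh→Frontend role (87 pts), Farahani→Lead role (78 pts) — total 86+90+93+66+87+78 = 500 pts.
Row-greedy (each employee in turn takes its best remaining role) gives 491 pts, worse by 9.
Next-best assignment: Watson→Lead role, Bakr→QA role, Huang→Design role, Okafor→Backend role, Ghosh→Frontend role, Farahani→Data role = 491 pts.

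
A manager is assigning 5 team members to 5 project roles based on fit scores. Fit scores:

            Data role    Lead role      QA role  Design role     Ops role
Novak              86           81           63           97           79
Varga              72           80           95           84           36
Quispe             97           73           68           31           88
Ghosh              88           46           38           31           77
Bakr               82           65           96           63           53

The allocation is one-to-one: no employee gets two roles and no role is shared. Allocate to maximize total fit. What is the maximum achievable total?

Optimal: Novak→Design role (97 pts), Varga→Lead role (80 pts), Quispe→Ops role (88 pts), Ghosh→Data role (88 pts), Bakr→QA role (96 pts) — total 97+80+88+88+96 = 449 pts.
Swapping Bakr↔Varga (Bakr→Lead role 65 pts, Varga→QA role 95 pts) loses 16.
No other one-to-one assignment exceeds 449 pts.

Max total: 449 pts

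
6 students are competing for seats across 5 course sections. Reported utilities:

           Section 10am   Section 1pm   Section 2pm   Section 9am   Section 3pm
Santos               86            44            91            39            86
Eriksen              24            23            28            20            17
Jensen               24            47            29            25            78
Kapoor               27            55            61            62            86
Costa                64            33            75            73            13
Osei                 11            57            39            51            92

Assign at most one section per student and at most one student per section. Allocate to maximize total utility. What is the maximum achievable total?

Optimal: Santos→Section 10am (86 points), Jensen→Section 1pm (47 points), Costa→Section 2pm (75 points), Kapoor→Section 9am (62 points), Osei→Section 3pm (92 points) — total 86+47+75+62+92 = 362 points.
Row-greedy (each student in turn takes its best remaining section) gives 288 points, worse by 74.
Next-best assignment: Santos→Section 10am, Jensen→Section 1pm, Kapoor→Section 2pm, Costa→Section 9am, Osei→Section 3pm = 359 points.
No other one-to-one assignment exceeds 362 points.

Max total: 362 points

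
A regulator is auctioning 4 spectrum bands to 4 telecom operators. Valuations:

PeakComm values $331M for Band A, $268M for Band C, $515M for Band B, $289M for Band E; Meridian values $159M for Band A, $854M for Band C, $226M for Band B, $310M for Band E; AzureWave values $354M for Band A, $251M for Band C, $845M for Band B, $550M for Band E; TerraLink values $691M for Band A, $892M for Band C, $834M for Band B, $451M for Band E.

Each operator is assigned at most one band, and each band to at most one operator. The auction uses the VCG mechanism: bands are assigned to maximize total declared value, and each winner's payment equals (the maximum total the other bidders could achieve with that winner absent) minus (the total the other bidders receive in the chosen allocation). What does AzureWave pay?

Efficient allocation: PeakComm→Band E ($289M), Meridian→Band C ($854M), AzureWave→Band B ($845M), TerraLink→Band A ($691M); total welfare W = $2679M.
AzureWave receives Band B at value $845M, so the others get W − 845 = $1834M.
Without AzureWave: best allocation of the remaining 3 bidders over all 4 bands is PeakComm→Band B ($515M), Meridian→Band C ($854M), TerraLink→Band A ($691M), total $2060M.
VCG payment = (others' best without AzureWave) − (others' welfare with AzureWave) = 2060 − 1834 = $226M.

AzureWave pays $226M.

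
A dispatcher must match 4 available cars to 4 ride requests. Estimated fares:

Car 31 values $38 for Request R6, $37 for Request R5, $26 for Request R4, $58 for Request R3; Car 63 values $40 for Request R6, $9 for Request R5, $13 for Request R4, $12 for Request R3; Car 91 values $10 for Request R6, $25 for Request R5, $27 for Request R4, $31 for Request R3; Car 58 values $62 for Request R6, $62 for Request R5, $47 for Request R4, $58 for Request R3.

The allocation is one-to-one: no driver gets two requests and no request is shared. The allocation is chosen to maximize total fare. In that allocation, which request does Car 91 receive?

Optimal: Car 31→Request R3 ($58), Car 63→Request R6 ($40), Car 91→Request R4 ($27), Car 58→Request R5 ($62) — total 58+40+27+62 = $187.
Max-entry greedy (repeatedly take the single best remaining cell) gives $156, worse by 31.
Next-best assignment: Car 31→Request R3, Car 63→Request R6, Car 91→Request R5, Car 58→Request R4 = $170.
Swapping Car 63↔Car 31 (Car 63→Request R3 $12, Car 31→Request R6 $38) loses 48.
Car 91's own top request is Request R3 ($31), but forcing Car 91→Request R3 and reassigning the rest optimally gives only $159 — worse by 28.

Car 91 receives Request R4.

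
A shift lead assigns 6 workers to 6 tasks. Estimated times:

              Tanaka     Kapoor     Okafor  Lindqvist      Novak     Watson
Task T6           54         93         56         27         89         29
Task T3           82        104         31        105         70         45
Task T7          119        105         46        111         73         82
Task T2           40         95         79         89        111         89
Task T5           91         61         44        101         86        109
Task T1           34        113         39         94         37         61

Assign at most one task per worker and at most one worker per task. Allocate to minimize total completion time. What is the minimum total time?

Min total: 256 min

This is the linear assignment problem.
Optimal: Tanaka→Task T2 (40 min), Kapoor→Task T5 (61 min), Okafor→Task T7 (46 min), Lindqvist→Task T6 (27 min), Novak→Task T1 (37 min), Watson→Task T3 (45 min) — total 40+61+46+27+37+45 = 256 min.
Column-greedy (each task in turn goes to its cheapest remaining worker) gives 293 min, worse by 37.
No other one-to-one assignment undercuts 256 min.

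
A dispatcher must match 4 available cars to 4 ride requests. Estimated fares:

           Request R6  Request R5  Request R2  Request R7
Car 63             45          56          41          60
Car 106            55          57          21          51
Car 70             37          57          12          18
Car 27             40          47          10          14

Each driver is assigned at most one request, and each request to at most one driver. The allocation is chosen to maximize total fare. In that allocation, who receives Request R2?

This is a one-to-one assignment (maximum-weight bipartite matching).
Optimal: Car 63→Request R2 ($41), Car 106→Request R7 ($51), Car 70→Request R5 ($57), Car 27→Request R6 ($40) — total 41+51+57+40 = $189.
Row-greedy (each driver in turn takes its best remaining request) gives $164, worse by 25.
Next-best assignment: Car 63→Request R7, Car 106→Request R6, Car 70→Request R5, Car 27→Request R2 = $182.
Car 63's own top request is Request R7 ($60), but forcing Car 63→Request R7 and reassigning the rest optimally gives only $182 — worse by 7.

Car 63 receives Request R2.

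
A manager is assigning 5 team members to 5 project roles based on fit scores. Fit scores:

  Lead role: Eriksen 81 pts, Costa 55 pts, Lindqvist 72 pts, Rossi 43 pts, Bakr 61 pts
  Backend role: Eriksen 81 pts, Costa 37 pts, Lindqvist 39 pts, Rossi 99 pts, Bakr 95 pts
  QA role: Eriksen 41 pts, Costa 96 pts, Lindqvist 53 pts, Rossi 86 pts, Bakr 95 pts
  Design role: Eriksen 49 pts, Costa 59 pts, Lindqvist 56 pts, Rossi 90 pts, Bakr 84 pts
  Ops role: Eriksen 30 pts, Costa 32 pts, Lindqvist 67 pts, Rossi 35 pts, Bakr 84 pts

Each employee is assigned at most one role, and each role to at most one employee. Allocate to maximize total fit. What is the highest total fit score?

Max total: 429 pts

This is a one-to-one assignment (maximum-weight bipartite matching).
Optimal: Eriksen→Lead role (81 pts), Costa→QA role (96 pts), Lindqvist→Ops role (67 pts), Rossi→Design role (90 pts), Bakr→Backend role (95 pts) — total 81+96+67+90+95 = 429 pts.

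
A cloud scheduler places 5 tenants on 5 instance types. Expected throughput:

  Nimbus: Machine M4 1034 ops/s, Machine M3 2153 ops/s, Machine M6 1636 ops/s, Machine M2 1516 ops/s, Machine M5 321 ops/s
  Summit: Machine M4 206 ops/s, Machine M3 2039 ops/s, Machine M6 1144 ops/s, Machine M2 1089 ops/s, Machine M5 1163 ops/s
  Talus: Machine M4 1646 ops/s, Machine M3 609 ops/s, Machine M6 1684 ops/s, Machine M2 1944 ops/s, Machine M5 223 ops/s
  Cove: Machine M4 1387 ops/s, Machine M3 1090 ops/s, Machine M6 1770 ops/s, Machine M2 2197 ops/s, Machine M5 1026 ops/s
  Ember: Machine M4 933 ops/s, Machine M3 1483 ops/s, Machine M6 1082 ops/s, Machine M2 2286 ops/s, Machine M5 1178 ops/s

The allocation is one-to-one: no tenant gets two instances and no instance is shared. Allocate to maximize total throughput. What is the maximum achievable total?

Maximum total: 9018 ops/s

Optimal: Nimbus→Machine M3 (2153 ops/s), Summit→Machine M5 (1163 ops/s), Talus→Machine M4 (1646 ops/s), Cove→Machine M6 (1770 ops/s), Ember→Machine M2 (2286 ops/s) — total 2153+1163+1646+1770+2286 = 9018 ops/s.
Row-greedy (each tenant in turn takes its best remaining instance) gives 7963 ops/s, worse by 1055.
Next-best assignment: Nimbus→Machine M6, Summit→Machine M3, Talus→Machine M4, Cove→Machine M2, Ember→Machine M5 = 8696 ops/s.
Checked against all permutations: 9018 ops/s is optimal.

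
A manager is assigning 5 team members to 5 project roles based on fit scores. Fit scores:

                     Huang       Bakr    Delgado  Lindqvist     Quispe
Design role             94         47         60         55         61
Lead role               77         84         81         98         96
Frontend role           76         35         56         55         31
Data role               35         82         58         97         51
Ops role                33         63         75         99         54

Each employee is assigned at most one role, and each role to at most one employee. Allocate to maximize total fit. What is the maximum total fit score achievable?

Max total: 427 pts

Optimal: Huang→Design role (94 pts), Bakr→Data role (82 pts), Delgado→Frontend role (56 pts), Lindqvist→Ops role (99 pts), Quispe→Lead role (96 pts) — total 94+82+56+99+96 = 427 pts.
Row-greedy (each employee in turn takes its best remaining role) gives 381 pts, worse by 46.
Every other assignment is strictly worse.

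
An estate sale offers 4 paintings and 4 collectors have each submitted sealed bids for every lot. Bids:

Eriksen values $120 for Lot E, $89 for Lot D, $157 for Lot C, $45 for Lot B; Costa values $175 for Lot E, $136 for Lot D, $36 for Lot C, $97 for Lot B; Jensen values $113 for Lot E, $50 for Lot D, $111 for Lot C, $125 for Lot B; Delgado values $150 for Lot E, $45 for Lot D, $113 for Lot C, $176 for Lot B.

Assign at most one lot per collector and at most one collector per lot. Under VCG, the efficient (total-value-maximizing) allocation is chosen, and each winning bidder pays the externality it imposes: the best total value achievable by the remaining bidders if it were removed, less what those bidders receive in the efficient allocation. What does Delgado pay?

Delgado pays $51.

Efficient allocation: Eriksen→Lot C ($157), Costa→Lot D ($136), Jensen→Lot E ($113), Delgado→Lot B ($176); total welfare W = $582.
Delgado receives Lot B at value $176, so the others get W − 176 = $406.
Without Delgado: best allocation of the remaining 3 bidders over all 4 lots is Eriksen→Lot C ($157), Costa→Lot E ($175), Jensen→Lot B ($125), total $457.
VCG payment = (others' best without Delgado) − (others' welfare with Delgado) = 457 − 406 = $51.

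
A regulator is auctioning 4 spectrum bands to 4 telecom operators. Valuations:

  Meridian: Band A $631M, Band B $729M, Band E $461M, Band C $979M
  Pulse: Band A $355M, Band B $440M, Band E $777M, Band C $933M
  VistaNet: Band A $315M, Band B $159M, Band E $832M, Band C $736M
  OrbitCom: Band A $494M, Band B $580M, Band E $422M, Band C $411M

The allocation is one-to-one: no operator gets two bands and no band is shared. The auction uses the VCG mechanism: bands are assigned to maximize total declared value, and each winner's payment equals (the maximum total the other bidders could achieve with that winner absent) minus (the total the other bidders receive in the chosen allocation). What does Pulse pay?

Pulse pays $336M.

Efficient allocation: Meridian→Band B ($729M), Pulse→Band C ($933M), VistaNet→Band E ($832M), OrbitCom→Band A ($494M); total welfare W = $2988M.
Pulse receives Band C at value $933M, so the others get W − 933 = $2055M.
Without Pulse: best allocation of the remaining 3 bidders over all 4 bands is Meridian→Band C ($979M), VistaNet→Band E ($832M), OrbitCom→Band B ($580M), total $2391M.
VCG payment = (others' best without Pulse) − (others' welfare with Pulse) = 2391 − 2055 = $336M.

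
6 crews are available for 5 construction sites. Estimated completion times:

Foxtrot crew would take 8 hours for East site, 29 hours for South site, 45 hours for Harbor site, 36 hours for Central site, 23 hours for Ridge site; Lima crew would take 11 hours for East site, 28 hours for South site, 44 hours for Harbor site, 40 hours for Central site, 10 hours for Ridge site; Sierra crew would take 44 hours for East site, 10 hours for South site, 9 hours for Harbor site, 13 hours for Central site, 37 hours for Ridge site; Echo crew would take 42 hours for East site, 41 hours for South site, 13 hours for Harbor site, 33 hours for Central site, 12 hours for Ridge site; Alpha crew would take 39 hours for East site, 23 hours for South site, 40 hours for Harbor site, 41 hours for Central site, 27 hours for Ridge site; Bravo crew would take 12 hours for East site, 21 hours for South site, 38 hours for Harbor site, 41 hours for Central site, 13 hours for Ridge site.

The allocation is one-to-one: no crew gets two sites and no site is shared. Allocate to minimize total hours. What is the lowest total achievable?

Minimum total: 65 hours

Treat this as an assignment problem: match each crew to one site.
Optimal: Foxtrot crew→East site (8 hours), Bravo crew→South site (21 hours), Echo crew→Harbor site (13 hours), Sierra crew→Central site (13 hours), Lima crew→Ridge site (10 hours) — total 8+21+13+13+10 = 65 hours.
Column-greedy (each site in turn goes to its cheapest remaining crew) gives 84 hours, worse by 19.
Swapping Foxtrot crew↔Sierra crew (Foxtrot crew→Central site 36 hours, Sierra crew→East site 44 hours) adds 59.
No other one-to-one assignment undercuts 65 hours.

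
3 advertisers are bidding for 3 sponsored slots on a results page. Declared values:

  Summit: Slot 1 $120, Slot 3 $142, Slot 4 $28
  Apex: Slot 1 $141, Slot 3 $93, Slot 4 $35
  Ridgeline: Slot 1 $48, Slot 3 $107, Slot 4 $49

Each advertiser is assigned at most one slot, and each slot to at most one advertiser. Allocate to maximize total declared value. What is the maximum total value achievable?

Optimal: Summit→Slot 3 ($142), Apex→Slot 1 ($141), Ridgeline→Slot 4 ($49) — total 142+141+49 = $332.
Swapping Summit↔Apex (Summit→Slot 1 $120, Apex→Slot 3 $93) loses 70.

Maximum total: $332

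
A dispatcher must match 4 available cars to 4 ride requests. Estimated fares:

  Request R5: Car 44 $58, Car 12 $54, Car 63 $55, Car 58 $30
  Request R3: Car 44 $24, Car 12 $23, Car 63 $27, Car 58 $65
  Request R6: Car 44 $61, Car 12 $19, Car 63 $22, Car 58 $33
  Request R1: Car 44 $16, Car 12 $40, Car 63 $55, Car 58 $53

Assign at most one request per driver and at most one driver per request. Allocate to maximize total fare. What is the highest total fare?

Max total: $235

Treat this as an assignment problem: match each driver to one request.
Optimal: Car 44→Request R6 ($61), Car 12→Request R5 ($54), Car 63→Request R1 ($55), Car 58→Request R3 ($65) — total 61+54+55+65 = $235.
Checked against all permutations: $235 is optimal.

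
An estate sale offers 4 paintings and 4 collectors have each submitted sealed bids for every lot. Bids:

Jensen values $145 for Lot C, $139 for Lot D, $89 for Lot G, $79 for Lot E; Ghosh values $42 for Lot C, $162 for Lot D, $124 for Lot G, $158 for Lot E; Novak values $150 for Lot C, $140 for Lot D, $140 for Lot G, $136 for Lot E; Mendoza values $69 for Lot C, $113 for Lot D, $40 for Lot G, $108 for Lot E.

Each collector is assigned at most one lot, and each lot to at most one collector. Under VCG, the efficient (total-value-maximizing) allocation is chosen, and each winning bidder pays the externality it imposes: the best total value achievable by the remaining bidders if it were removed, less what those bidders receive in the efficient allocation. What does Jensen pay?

Efficient allocation: Jensen→Lot C ($145), Ghosh→Lot E ($158), Novak→Lot G ($140), Mendoza→Lot D ($113); total welfare W = $556.
Jensen receives Lot C at value $145, so the others get W − 145 = $411.
Without Jensen: best allocation of the remaining 3 bidders over all 4 lots is Ghosh→Lot E ($158), Novak→Lot C ($150), Mendoza→Lot D ($113), total $421.
VCG payment = (others' best without Jensen) − (others' welfare with Jensen) = 421 − 411 = $10.

Jensen pays $10.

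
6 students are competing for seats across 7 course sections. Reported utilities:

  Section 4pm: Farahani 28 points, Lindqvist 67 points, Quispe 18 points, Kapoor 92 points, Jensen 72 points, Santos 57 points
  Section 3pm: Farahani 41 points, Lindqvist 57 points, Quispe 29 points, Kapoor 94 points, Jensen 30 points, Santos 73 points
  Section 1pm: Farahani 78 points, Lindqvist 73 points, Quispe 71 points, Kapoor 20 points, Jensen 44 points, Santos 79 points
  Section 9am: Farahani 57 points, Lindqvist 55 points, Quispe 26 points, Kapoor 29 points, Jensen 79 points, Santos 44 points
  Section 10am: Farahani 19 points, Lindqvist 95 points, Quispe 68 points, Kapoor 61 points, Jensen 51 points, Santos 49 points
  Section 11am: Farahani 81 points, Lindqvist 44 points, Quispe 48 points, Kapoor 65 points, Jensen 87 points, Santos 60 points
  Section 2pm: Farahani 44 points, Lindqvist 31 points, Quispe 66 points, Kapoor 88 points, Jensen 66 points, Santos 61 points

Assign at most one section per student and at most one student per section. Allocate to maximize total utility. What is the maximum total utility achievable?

Maximum total: 494 points

Optimal: Farahani→Section 11am (81 points), Lindqvist→Section 10am (95 points), Quispe→Section 2pm (66 points), Kapoor→Section 3pm (94 points), Jensen→Section 9am (79 points), Santos→Section 1pm (79 points) — total 81+95+66+94+79+79 = 494 points.
Max-entry greedy (repeatedly take the single best remaining cell) gives 478 points, worse by 16.
Every other assignment is strictly worse.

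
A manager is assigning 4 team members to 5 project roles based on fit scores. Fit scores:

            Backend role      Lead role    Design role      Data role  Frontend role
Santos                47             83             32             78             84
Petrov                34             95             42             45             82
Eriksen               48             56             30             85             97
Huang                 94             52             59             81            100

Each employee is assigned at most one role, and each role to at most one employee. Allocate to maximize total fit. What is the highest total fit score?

Max total: 364 pts

This is the linear assignment problem.
Optimal: Santos→Data role (78 pts), Petrov→Lead role (95 pts), Eriksen→Frontend role (97 pts), Huang→Backend role (94 pts) — total 78+95+97+94 = 364 pts.
Swapping Eriksen↔Santos (Eriksen→Data role 85 pts, Santos→Frontend role 84 pts) loses 6.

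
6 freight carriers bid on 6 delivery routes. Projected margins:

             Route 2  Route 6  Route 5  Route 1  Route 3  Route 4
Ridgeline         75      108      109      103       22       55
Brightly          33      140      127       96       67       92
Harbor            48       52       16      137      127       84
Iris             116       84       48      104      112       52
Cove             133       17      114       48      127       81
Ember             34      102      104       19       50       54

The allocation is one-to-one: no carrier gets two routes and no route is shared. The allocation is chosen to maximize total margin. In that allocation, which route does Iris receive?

Iris receives Route 3.

Optimal: Ridgeline→Route 6 ($108k), Brightly→Route 4 ($92k), Harbor→Route 1 ($137k), Iris→Route 3 ($112k), Cove→Route 2 ($133k), Ember→Route 5 ($104k) — total 108+92+137+112+133+104 = $686k.
Row-greedy (each carrier in turn takes its best remaining route) gives $683k, worse by 3.
Iris's own top route is Route 2 ($116k), but forcing Iris→Route 2 and reassigning the rest optimally gives only $684k — worse by 2.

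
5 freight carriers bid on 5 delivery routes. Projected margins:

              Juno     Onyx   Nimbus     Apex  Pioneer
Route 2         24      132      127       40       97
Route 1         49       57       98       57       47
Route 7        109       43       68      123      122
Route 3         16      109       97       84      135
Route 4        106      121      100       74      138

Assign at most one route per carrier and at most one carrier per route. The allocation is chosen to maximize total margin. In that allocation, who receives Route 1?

Optimal: Juno→Route 4 ($106k), Onyx→Route 2 ($132k), Nimbus→Route 1 ($98k), Apex→Route 7 ($123k), Pioneer→Route 3 ($135k) — total 106+132+98+123+135 = $594k.
Row-greedy (each carrier in turn takes its best remaining route) gives $472k, worse by 122.
No other one-to-one assignment exceeds $594k.
Nimbus's own top route is Route 2 ($127k), but forcing Nimbus→Route 2 and reassigning the rest optimally gives only $555k — worse by 39.

Nimbus receives Route 1.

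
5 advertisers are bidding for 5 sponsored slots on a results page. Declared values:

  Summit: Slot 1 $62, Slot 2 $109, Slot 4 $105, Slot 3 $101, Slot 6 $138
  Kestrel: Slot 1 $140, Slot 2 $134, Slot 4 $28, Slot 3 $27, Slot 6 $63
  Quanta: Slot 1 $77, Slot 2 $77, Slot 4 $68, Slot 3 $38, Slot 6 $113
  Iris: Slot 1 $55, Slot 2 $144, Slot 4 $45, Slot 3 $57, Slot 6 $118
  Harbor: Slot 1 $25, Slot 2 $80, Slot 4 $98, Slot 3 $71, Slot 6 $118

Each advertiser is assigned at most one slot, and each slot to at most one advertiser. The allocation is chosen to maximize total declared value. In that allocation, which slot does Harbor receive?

This is a one-to-one assignment (maximum-weight bipartite matching).
Optimal: Summit→Slot 3 ($101), Kestrel→Slot 1 ($140), Quanta→Slot 6 ($113), Iris→Slot 2 ($144), Harbor→Slot 4 ($98) — total 101+140+113+144+98 = $596.
Row-greedy (each advertiser in turn takes its best remaining slot) gives $510, worse by 86.
Swapping Quanta↔Summit (Quanta→Slot 3 $38, Summit→Slot 6 $138) loses 38.
Every other assignment is strictly worse.
Harbor's own top slot is Slot 6 ($118), but forcing Harbor→Slot 6 and reassigning the rest optimally gives only $571 — worse by 25.

Harbor receives Slot 4.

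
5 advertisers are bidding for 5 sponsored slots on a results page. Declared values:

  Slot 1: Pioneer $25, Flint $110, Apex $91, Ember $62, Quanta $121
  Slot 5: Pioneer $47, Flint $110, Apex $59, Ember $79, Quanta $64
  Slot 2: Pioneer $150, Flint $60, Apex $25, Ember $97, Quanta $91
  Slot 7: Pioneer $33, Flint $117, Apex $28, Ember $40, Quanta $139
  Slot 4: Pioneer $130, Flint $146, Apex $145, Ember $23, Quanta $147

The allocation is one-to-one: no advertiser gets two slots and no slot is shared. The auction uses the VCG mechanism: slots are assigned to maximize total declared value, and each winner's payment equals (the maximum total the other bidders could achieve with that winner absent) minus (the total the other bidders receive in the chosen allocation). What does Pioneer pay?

Pioneer pays $18.

Efficient allocation: Pioneer→Slot 2 ($150), Flint→Slot 1 ($110), Apex→Slot 4 ($145), Ember→Slot 5 ($79), Quanta→Slot 7 ($139); total welfare W = $623.
Pioneer receives Slot 2 at value $150, so the others get W − 150 = $473.
Without Pioneer: best allocation of the remaining 4 bidders over all 5 slots is Flint→Slot 1 ($110), Apex→Slot 4 ($145), Ember→Slot 2 ($97), Quanta→Slot 7 ($139), total $491.
VCG payment = (others' best without Pioneer) − (others' welfare with Pioneer) = 491 − 473 = $18.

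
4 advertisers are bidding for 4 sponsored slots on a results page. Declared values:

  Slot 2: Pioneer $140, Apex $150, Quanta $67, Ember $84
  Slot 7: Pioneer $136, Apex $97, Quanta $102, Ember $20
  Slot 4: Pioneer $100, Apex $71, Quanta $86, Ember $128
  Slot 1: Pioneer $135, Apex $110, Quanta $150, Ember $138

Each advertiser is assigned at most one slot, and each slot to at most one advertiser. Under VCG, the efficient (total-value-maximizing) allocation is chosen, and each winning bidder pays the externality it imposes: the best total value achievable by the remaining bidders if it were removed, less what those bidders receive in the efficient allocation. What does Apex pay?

Efficient allocation: Pioneer→Slot 7 ($136), Apex→Slot 2 ($150), Quanta→Slot 1 ($150), Ember→Slot 4 ($128); total welfare W = $564.
Apex receives Slot 2 at value $150, so the others get W − 150 = $414.
Without Apex: best allocation of the remaining 3 bidders over all 4 slots is Pioneer→Slot 2 ($140), Quanta→Slot 1 ($150), Ember→Slot 4 ($128), total $418.
VCG payment = (others' best without Apex) − (others' welfare with Apex) = 418 − 414 = $4.

Apex pays $4.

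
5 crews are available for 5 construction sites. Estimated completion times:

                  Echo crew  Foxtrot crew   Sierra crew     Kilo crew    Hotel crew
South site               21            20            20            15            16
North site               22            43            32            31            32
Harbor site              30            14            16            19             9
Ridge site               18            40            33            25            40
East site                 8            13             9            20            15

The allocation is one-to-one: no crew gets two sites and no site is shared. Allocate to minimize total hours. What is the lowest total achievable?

Treat this as an assignment problem: match each crew to one site.
Optimal: Echo crew→North site (22 hours), Foxtrot crew→South site (20 hours), Sierra crew→East site (9 hours), Kilo crew→Ridge site (25 hours), Hotel crew→Harbor site (9 hours) — total 22+20+9+25+9 = 85 hours.
Column-greedy (each site in turn goes to its cheapest remaining crew) gives 92 hours, worse by 7.
Next-best assignment: Echo crew→North site, Foxtrot crew→Harbor site, Sierra crew→East site, Kilo crew→Ridge site, Hotel crew→South site = 86 hours.
Swapping Hotel crew↔Foxtrot crew (Hotel crew→South site 16 hours, Foxtrot crew→Harbor site 14 hours) adds 1.

Minimum total: 85 hours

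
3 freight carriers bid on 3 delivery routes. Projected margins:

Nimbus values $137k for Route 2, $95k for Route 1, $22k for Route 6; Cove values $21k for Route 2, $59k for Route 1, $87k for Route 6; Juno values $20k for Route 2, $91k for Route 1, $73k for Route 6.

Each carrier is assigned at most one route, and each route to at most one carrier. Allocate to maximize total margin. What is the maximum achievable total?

This is a one-to-one assignment (maximum-weight bipartite matching).
Optimal: Nimbus→Route 2 ($137k), Cove→Route 6 ($87k), Juno→Route 1 ($91k) — total 137+87+91 = $315k.
Checked against all permutations: $315k is optimal.

Maximum total: $315k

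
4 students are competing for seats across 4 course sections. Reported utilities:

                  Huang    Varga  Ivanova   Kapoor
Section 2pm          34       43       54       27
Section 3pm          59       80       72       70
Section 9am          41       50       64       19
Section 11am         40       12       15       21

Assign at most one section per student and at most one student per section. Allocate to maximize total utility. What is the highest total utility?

This is the linear assignment problem.
Optimal: Huang→Section 11am (40 points), Varga→Section 2pm (43 points), Ivanova→Section 9am (64 points), Kapoor→Section 3pm (70 points) — total 40+43+64+70 = 217 points.
Column-greedy (each section in turn goes to its best remaining student) gives 196 points, worse by 21.
Next-best assignment: Huang→Section 11am, Varga→Section 9am, Ivanova→Section 2pm, Kapoor→Section 3pm = 214 points.
No other one-to-one assignment exceeds 217 points.

Maximum total: 217 points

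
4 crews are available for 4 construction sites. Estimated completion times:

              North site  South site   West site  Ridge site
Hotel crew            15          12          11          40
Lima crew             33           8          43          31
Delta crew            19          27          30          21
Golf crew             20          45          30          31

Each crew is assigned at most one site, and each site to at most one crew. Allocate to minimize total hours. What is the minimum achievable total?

Optimal: Hotel crew→West site (11 hours), Lima crew→South site (8 hours), Delta crew→Ridge site (21 hours), Golf crew→North site (20 hours) — total 11+8+21+20 = 60 hours.
Row-greedy (each crew in turn takes its cheapest remaining site) gives 69 hours, worse by 9.
Checked against all permutations: 60 hours is optimal.

Min total: 60 hours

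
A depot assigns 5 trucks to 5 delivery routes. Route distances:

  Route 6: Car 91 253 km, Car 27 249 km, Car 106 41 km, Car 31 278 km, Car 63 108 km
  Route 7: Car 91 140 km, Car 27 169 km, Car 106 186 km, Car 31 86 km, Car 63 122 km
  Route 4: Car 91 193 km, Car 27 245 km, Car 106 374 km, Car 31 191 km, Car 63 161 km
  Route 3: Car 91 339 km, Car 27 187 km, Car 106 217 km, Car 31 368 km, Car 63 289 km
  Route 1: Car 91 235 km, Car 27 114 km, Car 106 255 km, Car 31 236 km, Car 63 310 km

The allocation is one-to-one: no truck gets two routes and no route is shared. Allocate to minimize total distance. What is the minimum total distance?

This is the linear assignment problem.
Optimal: Car 91→Route 1 (235 km), Car 27→Route 3 (187 km), Car 106→Route 6 (41 km), Car 31→Route 7 (86 km), Car 63→Route 4 (161 km) — total 235+187+41+86+161 = 710 km.
Checked against all permutations: 710 km is optimal.

Minimum total: 710 km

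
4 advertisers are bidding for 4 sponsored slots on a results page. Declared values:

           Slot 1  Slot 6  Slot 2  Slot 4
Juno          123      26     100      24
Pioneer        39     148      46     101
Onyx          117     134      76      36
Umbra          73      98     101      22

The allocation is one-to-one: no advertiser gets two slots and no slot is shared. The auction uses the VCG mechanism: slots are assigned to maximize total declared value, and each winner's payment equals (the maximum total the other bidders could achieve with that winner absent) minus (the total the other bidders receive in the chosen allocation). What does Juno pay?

Juno pays $30.

Efficient allocation: Juno→Slot 1 ($123), Pioneer→Slot 4 ($101), Onyx→Slot 6 ($134), Umbra→Slot 2 ($101); total welfare W = $459.
Juno receives Slot 1 at value $123, so the others get W − 123 = $336.
Without Juno: best allocation of the remaining 3 bidders over all 4 slots is Pioneer→Slot 6 ($148), Onyx→Slot 1 ($117), Umbra→Slot 2 ($101), total $366.
VCG payment = (others' best without Juno) − (others' welfare with Juno) = 366 − 336 = $30.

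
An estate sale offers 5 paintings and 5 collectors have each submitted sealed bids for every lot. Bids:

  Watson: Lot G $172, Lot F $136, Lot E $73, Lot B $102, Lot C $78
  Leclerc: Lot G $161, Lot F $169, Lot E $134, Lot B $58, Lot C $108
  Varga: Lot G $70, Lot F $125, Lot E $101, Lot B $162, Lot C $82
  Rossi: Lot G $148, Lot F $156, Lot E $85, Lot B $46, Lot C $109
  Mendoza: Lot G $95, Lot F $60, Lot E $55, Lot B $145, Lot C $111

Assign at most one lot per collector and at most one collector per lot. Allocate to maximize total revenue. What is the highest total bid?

Optimal: Watson→Lot G ($172), Leclerc→Lot E ($134), Varga→Lot B ($162), Rossi→Lot F ($156), Mendoza→Lot C ($111) — total 172+134+162+156+111 = $735.
Column-greedy (each lot in turn goes to its best remaining collector) gives $696, worse by 39.
Next-best assignment: Watson→Lot G, Leclerc→Lot F, Varga→Lot B, Rossi→Lot E, Mendoza→Lot C = $699.
Swapping Mendoza↔Rossi (Mendoza→Lot F $60, Rossi→Lot C $109) loses 98.
Checked against all permutations: $735 is optimal.

Maximum total: $735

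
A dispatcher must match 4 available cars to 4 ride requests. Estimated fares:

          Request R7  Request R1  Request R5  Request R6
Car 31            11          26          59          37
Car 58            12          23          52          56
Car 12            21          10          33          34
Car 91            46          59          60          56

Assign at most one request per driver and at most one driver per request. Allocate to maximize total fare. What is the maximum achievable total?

This is the linear assignment problem.
Optimal: Car 31→Request R5 ($59), Car 58→Request R6 ($56), Car 12→Request R7 ($21), Car 91→Request R1 ($59) — total 59+56+21+59 = $195.
Swapping Car 58↔Car 91 (Car 58→Request R1 $23, Car 91→Request R6 $56) loses 36.
No other one-to-one assignment exceeds $195.

Max total: $195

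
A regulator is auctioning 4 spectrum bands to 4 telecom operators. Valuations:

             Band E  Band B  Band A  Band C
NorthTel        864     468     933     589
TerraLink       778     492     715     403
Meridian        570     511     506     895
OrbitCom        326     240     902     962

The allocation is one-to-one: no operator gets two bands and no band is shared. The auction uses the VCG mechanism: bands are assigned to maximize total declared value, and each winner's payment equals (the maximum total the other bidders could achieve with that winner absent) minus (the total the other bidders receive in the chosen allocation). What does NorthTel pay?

Efficient allocation: NorthTel→Band A ($933M), TerraLink→Band E ($778M), Meridian→Band B ($511M), OrbitCom→Band C ($962M); total welfare W = $3184M.
NorthTel receives Band A at value $933M, so the others get W − 933 = $2251M.
Without NorthTel: best allocation of the remaining 3 bidders over all 4 bands is TerraLink→Band E ($778M), Meridian→Band C ($895M), OrbitCom→Band A ($902M), total $2575M.
VCG payment = (others' best without NorthTel) − (others' welfare with NorthTel) = 2575 − 2251 = $324M.

NorthTel pays $324M.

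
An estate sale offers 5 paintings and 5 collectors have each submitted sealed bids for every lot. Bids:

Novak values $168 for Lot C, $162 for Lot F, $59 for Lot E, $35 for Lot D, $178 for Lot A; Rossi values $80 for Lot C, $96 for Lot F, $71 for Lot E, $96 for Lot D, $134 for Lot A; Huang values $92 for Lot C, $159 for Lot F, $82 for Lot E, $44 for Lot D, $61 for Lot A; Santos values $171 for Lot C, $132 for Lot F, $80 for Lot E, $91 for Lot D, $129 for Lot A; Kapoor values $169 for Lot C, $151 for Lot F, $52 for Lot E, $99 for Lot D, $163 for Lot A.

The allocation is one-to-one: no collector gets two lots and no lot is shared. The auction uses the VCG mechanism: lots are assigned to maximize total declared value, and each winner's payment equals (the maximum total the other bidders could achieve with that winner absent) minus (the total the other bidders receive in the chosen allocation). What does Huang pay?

Huang pays $73.

Efficient allocation: Novak→Lot A ($178), Rossi→Lot D ($96), Huang→Lot F ($159), Santos→Lot E ($80), Kapoor→Lot C ($169); total welfare W = $682.
Huang receives Lot F at value $159, so the others get W − 159 = $523.
Without Huang: best allocation of the remaining 4 bidders over all 5 lots is Novak→Lot A ($178), Rossi→Lot D ($96), Santos→Lot C ($171), Kapoor→Lot F ($151), total $596.
VCG payment = (others' best without Huang) − (others' welfare with Huang) = 596 − 523 = $73.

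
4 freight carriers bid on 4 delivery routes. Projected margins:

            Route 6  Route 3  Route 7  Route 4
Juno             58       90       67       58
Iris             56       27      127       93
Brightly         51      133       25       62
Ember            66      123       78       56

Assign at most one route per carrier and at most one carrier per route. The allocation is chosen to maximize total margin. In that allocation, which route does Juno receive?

Optimal: Juno→Route 4 ($58k), Iris→Route 7 ($127k), Brightly→Route 3 ($133k), Ember→Route 6 ($66k) — total 58+127+133+66 = $384k.
Row-greedy (each carrier in turn takes its best remaining route) gives $345k, worse by 39.
Swapping Brightly↔Juno (Brightly→Route 4 $62k, Juno→Route 3 $90k) loses 39.
Every other assignment is strictly worse.
Juno's own top route is Route 3 ($90k), but forcing Juno→Route 3 and reassigning the rest optimally gives only $345k — worse by 39.

Juno receives Route 4.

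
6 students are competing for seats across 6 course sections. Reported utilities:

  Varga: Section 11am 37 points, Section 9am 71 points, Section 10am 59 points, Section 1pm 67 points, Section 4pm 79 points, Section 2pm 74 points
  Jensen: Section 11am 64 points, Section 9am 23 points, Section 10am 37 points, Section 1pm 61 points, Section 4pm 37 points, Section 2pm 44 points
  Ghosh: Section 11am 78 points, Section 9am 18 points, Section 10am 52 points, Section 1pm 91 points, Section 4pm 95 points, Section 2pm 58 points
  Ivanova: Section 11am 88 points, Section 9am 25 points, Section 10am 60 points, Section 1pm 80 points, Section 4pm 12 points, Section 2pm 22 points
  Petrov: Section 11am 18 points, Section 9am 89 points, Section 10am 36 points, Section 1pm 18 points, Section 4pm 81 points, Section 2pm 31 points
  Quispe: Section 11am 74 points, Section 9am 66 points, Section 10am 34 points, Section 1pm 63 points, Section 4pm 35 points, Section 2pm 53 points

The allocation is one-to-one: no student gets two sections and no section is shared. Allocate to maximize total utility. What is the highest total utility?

Optimal: Varga→Section 2pm (74 points), Jensen→Section 1pm (61 points), Ghosh→Section 4pm (95 points), Ivanova→Section 10am (60 points), Petrov→Section 9am (89 points), Quispe→Section 11am (74 points) — total 74+61+95+60+89+74 = 453 points.
Max-entry greedy (repeatedly take the single best remaining cell) gives 446 points, worse by 7.
Checked against all permutations: 453 points is optimal.

Maximum total: 453 points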